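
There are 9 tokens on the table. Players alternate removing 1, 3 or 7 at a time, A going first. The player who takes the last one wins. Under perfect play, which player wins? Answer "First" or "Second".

i:   0  1  2  3  4  5  6  7  8  9
     L  W  L  W  L  W  L  W  L  W
Position 9 is W, so the first player wins.

First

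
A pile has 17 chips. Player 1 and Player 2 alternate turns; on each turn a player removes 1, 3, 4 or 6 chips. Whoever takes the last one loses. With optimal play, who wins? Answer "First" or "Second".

Mark each pile size as W (mover wins) or L (mover loses):
i:   0  1  2  3  4  5  6  7  8  9 10 11 12 13 14 15 16 17
     W  L  W  L  W  W  W  W  L  W  L  W  W  W  W  L  W  L
Position 17 is L, so the second player wins.

Second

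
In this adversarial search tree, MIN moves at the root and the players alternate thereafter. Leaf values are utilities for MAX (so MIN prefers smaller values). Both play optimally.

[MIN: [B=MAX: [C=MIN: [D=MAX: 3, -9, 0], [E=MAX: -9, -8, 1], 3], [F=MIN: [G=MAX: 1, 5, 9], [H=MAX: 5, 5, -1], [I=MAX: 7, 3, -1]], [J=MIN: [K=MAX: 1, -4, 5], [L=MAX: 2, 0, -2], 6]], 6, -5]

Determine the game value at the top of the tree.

D (MAX): max(3, -9, 0) = 3
E (MAX): max(-9, -8, 1) = 1
C (MIN): min(3, 1, 3) = 1
G (MAX): max(1, 5, 9) = 9
H (MAX): max(5, 5, -1) = 5
I (MAX): max(7, 3, -1) = 7
F (MIN): min(9, 5, 7) = 5
K (MAX): max(1, -4, 5) = 5
L (MAX): max(2, 0, -2) = 2
J (MIN): min(5, 2, 6) = 2
B (MAX): max(1, 5, 2) = 5
Root (MIN): min(5, 6, -5) = -5

-5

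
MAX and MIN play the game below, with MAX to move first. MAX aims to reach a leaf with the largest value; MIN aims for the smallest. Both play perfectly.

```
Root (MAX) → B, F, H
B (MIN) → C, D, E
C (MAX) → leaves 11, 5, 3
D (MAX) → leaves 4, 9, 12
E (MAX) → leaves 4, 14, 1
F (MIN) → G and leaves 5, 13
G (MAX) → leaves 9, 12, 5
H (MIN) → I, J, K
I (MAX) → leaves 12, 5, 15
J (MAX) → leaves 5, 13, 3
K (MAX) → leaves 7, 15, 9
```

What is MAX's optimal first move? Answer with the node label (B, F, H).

H

C (MAX): max(11, 5, 3) = 11
D (MAX): max(4, 9, 12) = 12
E (MAX): max(4, 14, 1) = 14
B (MIN): min(11, 12, 14) = 11
G (MAX): max(9, 12, 5) = 12
F (MIN): min(12, 5, 13) = 5
I (MAX): max(12, 5, 15) = 15
J (MAX): max(5, 13, 3) = 13
K (MAX): max(7, 15, 9) = 15
H (MIN): min(15, 13, 15) = 13
Root (MAX): max(11, 5, 13) = 13
MAX picks the child with the highest value: H (value 13).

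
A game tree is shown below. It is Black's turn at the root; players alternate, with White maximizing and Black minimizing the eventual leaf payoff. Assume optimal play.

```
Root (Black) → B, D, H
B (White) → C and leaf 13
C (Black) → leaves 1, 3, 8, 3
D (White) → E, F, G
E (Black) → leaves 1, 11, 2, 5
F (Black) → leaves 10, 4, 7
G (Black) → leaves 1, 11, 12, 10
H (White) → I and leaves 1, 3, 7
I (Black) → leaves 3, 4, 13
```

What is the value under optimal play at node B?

13

C: min(1, 3, 8, 3) = 1
B: max(1, 13) = 13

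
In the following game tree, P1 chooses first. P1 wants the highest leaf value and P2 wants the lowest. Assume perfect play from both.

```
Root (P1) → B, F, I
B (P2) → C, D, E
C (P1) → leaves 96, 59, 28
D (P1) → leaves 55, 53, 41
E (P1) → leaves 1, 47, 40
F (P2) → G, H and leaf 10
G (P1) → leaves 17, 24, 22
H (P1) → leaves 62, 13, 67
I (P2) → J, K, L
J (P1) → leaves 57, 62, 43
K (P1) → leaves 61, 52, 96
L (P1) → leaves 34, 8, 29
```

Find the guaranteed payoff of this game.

47

C (P1): max(96, 59, 28) = 96
D (P1): max(55, 53, 41) = 55
E (P1): max(1, 47, 40) = 47
B (P2): min(96, 55, 47) = 47
G (P1): max(17, 24, 22) = 24
H (P1): max(62, 13, 67) = 67
F (P2): min(24, 67, 10) = 10
J (P1): max(57, 62, 43) = 62
K (P1): max(61, 52, 96) = 96
L (P1): max(34, 8, 29) = 34
I (P2): min(62, 96, 34) = 34
Root (P1): max(47, 10, 34) = 47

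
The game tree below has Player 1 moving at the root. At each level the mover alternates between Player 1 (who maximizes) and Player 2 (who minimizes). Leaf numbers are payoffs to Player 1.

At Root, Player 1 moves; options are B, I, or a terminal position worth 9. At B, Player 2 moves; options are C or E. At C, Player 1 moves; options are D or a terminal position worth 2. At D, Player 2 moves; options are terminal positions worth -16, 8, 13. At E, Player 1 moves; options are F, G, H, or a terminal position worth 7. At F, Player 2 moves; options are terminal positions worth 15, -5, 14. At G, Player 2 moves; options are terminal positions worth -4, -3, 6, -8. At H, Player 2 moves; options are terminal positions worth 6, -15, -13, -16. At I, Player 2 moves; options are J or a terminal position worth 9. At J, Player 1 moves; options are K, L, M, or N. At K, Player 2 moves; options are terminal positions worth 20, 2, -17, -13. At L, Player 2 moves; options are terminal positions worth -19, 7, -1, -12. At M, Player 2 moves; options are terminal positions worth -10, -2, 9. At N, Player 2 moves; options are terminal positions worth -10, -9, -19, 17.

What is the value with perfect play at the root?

D (Player 2): min(-16, 8, 13) = -16
C (Player 1): max(-16, 2) = 2
F (Player 2): min(15, -5, 14) = -5
G (Player 2): min(-4, -3, 6, -8) = -8
H (Player 2): min(6, -15, -13, -16) = -16
E (Player 1): max(-5, -8, -16, 7) = 7
B (Player 2): min(2, 7) = 2
K (Player 2): min(20, 2, -17, -13) = -17
L (Player 2): min(-19, 7, -1, -12) = -19
M (Player 2): min(-10, -2, 9) = -10
N (Player 2): min(-10, -9, -19, 17) = -19
J (Player 1): max(-17, -19, -10, -19) = -10
I (Player 2): min(-10, 9) = -10
Root (Player 1): max(2, -10, 9) = 9

9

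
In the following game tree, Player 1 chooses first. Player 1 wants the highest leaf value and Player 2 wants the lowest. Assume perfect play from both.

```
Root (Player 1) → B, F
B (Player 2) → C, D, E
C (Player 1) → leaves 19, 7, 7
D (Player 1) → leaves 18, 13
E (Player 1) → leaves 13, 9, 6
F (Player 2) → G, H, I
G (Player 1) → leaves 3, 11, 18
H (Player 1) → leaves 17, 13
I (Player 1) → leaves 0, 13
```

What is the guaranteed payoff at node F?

13

G: max(3, 11, 18) = 18
H: max(17, 13) = 17
I: max(0, 13) = 13
F: min(18, 17, 13) = 13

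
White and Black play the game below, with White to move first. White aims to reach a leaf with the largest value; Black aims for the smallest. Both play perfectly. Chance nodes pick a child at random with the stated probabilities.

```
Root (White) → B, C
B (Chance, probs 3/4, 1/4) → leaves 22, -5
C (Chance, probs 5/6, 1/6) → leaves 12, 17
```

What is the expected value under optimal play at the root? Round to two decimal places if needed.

15.25

B (Chance): 3/4·22 + 1/4·-5 = 15.25
C (Chance): 5/6·12 + 1/6·17 = 12.83
Root (White): max(15.25, 12.83) = 15.25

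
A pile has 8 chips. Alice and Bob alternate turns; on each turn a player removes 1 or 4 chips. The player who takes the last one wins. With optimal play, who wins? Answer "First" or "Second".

First

W/L table (W = player to move can force a win):
i:   0  1  2  3  4  5  6  7  8
     L  W  L  W  W  L  W  L  W
Position 8 is W, so the first player wins.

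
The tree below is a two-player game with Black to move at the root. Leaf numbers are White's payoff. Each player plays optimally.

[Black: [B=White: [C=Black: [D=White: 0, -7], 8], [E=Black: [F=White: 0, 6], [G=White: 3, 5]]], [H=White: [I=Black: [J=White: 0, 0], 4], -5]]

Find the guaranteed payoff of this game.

D (White): max(0, -7) = 0
C (Black): min(0, 8) = 0
F (White): max(0, 6) = 6
G (White): max(3, 5) = 5
E (Black): min(6, 5) = 5
B (White): max(0, 5) = 5
J (White): max(0, 0) = 0
I (Black): min(0, 4) = 0
H (White): max(0, -5) = 0
Root (Black): min(5, 0) = 0

0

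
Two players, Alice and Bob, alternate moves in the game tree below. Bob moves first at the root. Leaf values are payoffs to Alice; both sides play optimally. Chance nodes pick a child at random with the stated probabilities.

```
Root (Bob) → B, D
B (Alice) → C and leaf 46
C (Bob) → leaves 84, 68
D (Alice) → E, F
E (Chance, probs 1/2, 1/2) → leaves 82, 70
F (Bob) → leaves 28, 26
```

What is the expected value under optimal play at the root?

68

C (Bob): min(84, 68) = 68
B (Alice): max(68, 46) = 68
E (Chance): 1/2·82 + 1/2·70 = 76
F (Bob): min(28, 26) = 26
D (Alice): max(76, 26) = 76
Root (Bob): min(68, 76) = 68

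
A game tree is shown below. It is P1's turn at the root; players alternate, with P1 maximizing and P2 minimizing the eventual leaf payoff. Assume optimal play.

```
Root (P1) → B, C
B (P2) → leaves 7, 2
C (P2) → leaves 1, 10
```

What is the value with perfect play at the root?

2

B (P2): min(7, 2) = 2
C (P2): min(1, 10) = 1
Root (P1): max(2, 1) = 2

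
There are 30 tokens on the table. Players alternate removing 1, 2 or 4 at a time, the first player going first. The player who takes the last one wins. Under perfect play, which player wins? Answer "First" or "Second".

Second

Mark each pile size as W (mover wins) or L (mover loses):
i:   0  1  2  3  4  5  6  7  8  9 10 11 12 13 14 15 16 17 18 19 20 21 22 23 24 25 26 27 28 29 30
     L  W  W  L  W  W  L  W  W  L  W  W  L  W  W  L  W  W  L  W  W  L  W  W  L  W  W  L  W  W  L
Position 30 is L, so the second player wins.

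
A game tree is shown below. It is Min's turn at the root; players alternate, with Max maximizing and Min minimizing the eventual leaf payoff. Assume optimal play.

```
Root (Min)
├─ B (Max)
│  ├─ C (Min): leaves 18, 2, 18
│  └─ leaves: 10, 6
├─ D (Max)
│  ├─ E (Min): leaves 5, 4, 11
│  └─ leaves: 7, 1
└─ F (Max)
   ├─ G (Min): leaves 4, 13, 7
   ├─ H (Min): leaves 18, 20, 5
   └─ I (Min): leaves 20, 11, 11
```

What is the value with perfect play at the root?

C (Min): min(18, 2, 18) = 2
B (Max): max(2, 10, 6) = 10
E (Min): min(5, 4, 11) = 4
D (Max): max(4, 7, 1) = 7
G (Min): min(4, 13, 7) = 4
H (Min): min(18, 20, 5) = 5
I (Min): min(20, 11, 11) = 11
F (Max): max(4, 5, 11) = 11
Root (Min): min(10, 7, 11) = 7

7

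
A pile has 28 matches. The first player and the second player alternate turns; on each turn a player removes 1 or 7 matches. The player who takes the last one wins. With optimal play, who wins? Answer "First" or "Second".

Positions where the player to move wins (W) vs loses (L):
i:   0  1  2  3  4  5  6  7  8  9 10 11 12 13 14 15 16 17 18 19 20 21 22 23 24 25 26 27 28
     L  W  L  W  L  W  L  W  L  W  L  W  L  W  L  W  L  W  L  W  L  W  L  W  L  W  L  W  L
Position 28 is L, so the second player wins.

Second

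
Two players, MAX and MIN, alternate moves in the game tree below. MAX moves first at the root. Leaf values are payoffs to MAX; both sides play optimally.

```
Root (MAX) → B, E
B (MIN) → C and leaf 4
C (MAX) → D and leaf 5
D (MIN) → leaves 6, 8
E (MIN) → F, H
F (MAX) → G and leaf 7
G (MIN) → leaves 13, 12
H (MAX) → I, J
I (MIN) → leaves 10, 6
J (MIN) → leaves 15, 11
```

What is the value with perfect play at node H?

I: min(10, 6) = 6
J: min(15, 11) = 11
H: max(6, 11) = 11

11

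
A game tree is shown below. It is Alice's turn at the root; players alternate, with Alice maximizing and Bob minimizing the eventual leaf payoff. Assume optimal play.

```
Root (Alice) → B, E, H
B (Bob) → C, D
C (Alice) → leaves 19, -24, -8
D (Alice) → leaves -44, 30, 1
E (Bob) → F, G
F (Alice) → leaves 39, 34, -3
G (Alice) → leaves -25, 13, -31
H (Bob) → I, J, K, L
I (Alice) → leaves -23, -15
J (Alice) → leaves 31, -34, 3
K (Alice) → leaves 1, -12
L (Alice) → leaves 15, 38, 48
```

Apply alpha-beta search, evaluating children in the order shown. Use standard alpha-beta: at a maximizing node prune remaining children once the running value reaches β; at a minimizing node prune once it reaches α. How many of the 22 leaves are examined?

13

C [α=-∞,β=+∞]: v=19
D [α=-∞,β=19]: v=30 after child 2 ≥ β → β-cutoff, skip 1
B [α=-∞,β=+∞]: v=19
F [α=19,β=+∞]: v=39
G [α=19,β=39]: v=13
E [α=19,β=+∞]: v=13
I [α=19,β=+∞]: v=-15
H [α=19,β=+∞]: v=-15 after child 1 ≤ α → α-cutoff, skip 3
Root [α=-∞,β=+∞]: v=19
Leaves evaluated: 13 of 22.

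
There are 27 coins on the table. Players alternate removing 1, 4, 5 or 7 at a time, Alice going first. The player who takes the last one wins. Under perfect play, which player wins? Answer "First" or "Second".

First

i:   0  1  2  3  4  5  6  7  8  9 10 11 12 13 14 15 16 17 18 19 20 21 22 23 24 25 26 27
     L  W  L  W  W  W  W  W  L  W  L  W  W  W  W  W  L  W  L  W  W  W  W  W  L  W  L  W
Position 27 is W, so the first player wins.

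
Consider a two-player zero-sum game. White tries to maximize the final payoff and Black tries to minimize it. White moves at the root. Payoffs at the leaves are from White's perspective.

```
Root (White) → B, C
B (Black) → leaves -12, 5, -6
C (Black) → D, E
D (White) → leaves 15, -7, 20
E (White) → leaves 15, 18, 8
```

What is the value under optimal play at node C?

18

D: max(15, -7, 20) = 20
E: max(15, 18, 8) = 18
C: min(20, 18) = 18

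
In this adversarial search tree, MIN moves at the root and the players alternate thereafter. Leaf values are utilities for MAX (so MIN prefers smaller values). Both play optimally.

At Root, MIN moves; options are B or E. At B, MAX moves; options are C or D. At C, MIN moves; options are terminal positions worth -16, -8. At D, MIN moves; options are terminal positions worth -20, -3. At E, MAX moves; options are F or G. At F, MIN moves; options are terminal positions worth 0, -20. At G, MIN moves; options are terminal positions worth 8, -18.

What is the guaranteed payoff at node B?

C: min(-16, -8) = -16
D: min(-20, -3) = -20
B: max(-16, -20) = -16

-16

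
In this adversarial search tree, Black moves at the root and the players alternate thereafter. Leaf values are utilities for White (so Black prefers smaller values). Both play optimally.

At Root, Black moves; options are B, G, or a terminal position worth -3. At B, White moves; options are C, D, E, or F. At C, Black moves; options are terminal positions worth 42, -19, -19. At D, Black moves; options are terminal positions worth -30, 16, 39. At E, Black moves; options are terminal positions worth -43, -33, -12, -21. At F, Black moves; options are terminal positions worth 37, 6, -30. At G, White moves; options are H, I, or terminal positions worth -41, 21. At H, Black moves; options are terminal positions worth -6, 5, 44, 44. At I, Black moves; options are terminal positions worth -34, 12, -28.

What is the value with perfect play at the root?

C (Black): min(42, -19, -19) = -19
D (Black): min(-30, 16, 39) = -30
E (Black): min(-43, -33, -12, -21) = -43
F (Black): min(37, 6, -30) = -30
B (White): max(-19, -30, -43, -30) = -19
H (Black): min(-6, 5, 44, 44) = -6
I (Black): min(-34, 12, -28) = -34
G (White): max(-6, -34, -41, 21) = 21
Root (Black): min(-19, 21, -3) = -19

-19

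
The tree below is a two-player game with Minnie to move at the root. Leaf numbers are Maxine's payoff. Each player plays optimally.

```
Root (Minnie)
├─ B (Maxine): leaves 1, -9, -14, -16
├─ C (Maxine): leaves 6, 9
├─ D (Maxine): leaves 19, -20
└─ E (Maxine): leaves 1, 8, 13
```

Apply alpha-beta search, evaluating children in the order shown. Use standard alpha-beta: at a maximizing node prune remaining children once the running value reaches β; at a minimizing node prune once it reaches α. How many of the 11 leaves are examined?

7

B [α=-∞,β=+∞]: v=1
C [α=-∞,β=1]: v=6 after child 1 ≥ β → β-cutoff, skip 1
D [α=-∞,β=1]: v=19 after child 1 ≥ β → β-cutoff, skip 1
E [α=-∞,β=1]: v=1 after child 1 ≥ β → β-cutoff, skip 2
Root [α=-∞,β=+∞]: v=1
Leaves evaluated: 7 of 11.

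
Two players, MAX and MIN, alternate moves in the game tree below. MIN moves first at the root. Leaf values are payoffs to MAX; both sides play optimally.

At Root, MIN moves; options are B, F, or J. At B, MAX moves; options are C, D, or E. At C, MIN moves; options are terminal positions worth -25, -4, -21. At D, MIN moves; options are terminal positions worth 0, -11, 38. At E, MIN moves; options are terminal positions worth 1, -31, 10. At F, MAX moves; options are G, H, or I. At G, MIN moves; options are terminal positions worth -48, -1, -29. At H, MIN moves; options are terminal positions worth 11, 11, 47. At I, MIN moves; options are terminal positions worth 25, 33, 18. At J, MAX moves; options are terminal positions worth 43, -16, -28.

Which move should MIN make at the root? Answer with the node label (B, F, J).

C (MIN): min(-25, -4, -21) = -25
D (MIN): min(0, -11, 38) = -11
E (MIN): min(1, -31, 10) = -31
B (MAX): max(-25, -11, -31) = -11
G (MIN): min(-48, -1, -29) = -48
H (MIN): min(11, 11, 47) = 11
I (MIN): min(25, 33, 18) = 18
F (MAX): max(-48, 11, 18) = 18
J (MAX): max(43, -16, -28) = 43
Root (MIN): min(-11, 18, 43) = -11
MIN picks the child with the lowest value: B (value -11).

B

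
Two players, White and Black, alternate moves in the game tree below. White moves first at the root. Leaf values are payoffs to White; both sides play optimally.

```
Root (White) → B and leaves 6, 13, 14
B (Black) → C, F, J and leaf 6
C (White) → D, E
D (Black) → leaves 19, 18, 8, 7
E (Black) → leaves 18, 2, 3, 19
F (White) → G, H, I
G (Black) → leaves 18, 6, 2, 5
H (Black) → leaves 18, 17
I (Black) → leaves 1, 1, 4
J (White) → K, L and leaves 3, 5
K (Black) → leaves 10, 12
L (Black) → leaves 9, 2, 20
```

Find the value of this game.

14

D (Black): min(19, 18, 8, 7) = 7
E (Black): min(18, 2, 3, 19) = 2
C (White): max(7, 2) = 7
G (Black): min(18, 6, 2, 5) = 2
H (Black): min(18, 17) = 17
I (Black): min(1, 1, 4) = 1
F (White): max(2, 17, 1) = 17
K (Black): min(10, 12) = 10
L (Black): min(9, 2, 20) = 2
J (White): max(10, 2, 3, 5) = 10
B (Black): min(7, 17, 10, 6) = 6
Root (White): max(6, 6, 13, 14) = 14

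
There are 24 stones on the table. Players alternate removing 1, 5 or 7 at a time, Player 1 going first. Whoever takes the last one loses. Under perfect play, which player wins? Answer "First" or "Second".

First

Mark each pile size as W (mover wins) or L (mover loses):
i:   0  1  2  3  4  5  6  7  8  9 10 11 12 13 14 15 16 17 18 19 20 21 22 23 24
     W  L  W  L  W  L  W  L  W  L  W  L  W  L  W  L  W  L  W  L  W  L  W  L  W
Position 24 is W, so the first player wins.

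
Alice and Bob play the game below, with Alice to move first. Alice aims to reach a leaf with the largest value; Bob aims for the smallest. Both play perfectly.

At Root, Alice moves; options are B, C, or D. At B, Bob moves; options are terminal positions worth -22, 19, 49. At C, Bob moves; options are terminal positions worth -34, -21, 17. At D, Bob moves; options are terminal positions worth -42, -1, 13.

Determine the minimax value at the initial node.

B (Bob): min(-22, 19, 49) = -22
C (Bob): min(-34, -21, 17) = -34
D (Bob): min(-42, -1, 13) = -42
Root (Alice): max(-22, -34, -42) = -22

-22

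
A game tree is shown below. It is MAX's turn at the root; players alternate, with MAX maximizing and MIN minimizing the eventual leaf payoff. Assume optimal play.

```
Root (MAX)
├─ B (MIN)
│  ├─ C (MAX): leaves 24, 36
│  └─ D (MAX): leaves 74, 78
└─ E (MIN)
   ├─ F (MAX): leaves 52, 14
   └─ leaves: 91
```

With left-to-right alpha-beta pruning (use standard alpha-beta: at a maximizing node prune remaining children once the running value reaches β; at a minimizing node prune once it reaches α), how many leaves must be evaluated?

6

C [α=-∞,β=+∞]: v=36
D [α=-∞,β=36]: v=74 after child 1 ≥ β → β-cutoff, skip 1
B [α=-∞,β=+∞]: v=36
F [α=36,β=+∞]: v=52
E [α=36,β=+∞]: v=52
Root [α=-∞,β=+∞]: v=52
Leaves evaluated: 6 of 7.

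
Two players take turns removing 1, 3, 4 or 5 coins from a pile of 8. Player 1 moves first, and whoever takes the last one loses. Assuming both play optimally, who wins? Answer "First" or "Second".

W/L table (W = player to move can force a win):
i:   0  1  2  3  4  5  6  7  8
     W  L  W  L  W  W  W  W  W
Position 8 is W, so the first player wins.

First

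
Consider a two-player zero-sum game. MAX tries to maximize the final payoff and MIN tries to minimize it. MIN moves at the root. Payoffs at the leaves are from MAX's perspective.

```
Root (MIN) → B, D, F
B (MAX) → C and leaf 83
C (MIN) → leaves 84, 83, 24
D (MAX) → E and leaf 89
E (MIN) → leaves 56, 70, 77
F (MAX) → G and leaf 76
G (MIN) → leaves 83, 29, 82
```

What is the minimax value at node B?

83

C: min(84, 83, 24) = 24
B: max(24, 83) = 83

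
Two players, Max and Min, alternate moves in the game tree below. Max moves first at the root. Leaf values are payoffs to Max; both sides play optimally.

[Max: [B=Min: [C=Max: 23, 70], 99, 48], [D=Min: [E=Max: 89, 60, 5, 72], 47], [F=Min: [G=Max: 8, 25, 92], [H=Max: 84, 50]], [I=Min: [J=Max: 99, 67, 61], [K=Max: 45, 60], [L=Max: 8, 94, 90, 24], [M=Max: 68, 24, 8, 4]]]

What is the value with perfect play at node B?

C: max(23, 70) = 70
B: min(70, 99, 48) = 48

48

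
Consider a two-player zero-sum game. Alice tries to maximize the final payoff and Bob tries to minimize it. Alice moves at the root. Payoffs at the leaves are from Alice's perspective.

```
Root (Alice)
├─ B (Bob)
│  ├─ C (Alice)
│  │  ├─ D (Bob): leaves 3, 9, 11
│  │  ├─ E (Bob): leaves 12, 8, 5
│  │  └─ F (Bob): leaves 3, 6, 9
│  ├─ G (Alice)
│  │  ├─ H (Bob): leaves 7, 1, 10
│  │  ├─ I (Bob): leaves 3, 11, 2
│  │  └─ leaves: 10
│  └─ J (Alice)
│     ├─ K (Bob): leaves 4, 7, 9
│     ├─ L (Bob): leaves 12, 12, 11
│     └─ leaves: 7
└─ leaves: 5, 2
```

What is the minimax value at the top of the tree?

D (Bob): min(3, 9, 11) = 3
E (Bob): min(12, 8, 5) = 5
F (Bob): min(3, 6, 9) = 3
C (Alice): max(3, 5, 3) = 5
H (Bob): min(7, 1, 10) = 1
I (Bob): min(3, 11, 2) = 2
G (Alice): max(1, 2, 10) = 10
K (Bob): min(4, 7, 9) = 4
L (Bob): min(12, 12, 11) = 11
J (Alice): max(4, 11, 7) = 11
B (Bob): min(5, 10, 11) = 5
Root (Alice): max(5, 5, 2) = 5

5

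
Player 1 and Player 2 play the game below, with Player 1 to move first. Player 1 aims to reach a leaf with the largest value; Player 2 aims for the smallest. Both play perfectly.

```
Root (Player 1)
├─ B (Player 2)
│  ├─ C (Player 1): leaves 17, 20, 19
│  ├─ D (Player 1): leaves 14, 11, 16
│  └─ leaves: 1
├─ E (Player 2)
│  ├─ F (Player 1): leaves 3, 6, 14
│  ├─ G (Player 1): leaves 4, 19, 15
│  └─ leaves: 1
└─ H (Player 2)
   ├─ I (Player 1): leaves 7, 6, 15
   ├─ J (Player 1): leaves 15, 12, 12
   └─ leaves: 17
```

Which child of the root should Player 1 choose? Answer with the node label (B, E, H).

H

C (Player 1): max(17, 20, 19) = 20
D (Player 1): max(14, 11, 16) = 16
B (Player 2): min(20, 16, 1) = 1
F (Player 1): max(3, 6, 14) = 14
G (Player 1): max(4, 19, 15) = 19
E (Player 2): min(14, 19, 1) = 1
I (Player 1): max(7, 6, 15) = 15
J (Player 1): max(15, 12, 12) = 15
H (Player 2): min(15, 15, 17) = 15
Root (Player 1): max(1, 1, 15) = 15
Player 1 picks the child with the highest value: H (value 15).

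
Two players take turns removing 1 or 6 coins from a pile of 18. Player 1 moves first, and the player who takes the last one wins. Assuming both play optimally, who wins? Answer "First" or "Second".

W/L table (W = player to move can force a win):
i:   0  1  2  3  4  5  6  7  8  9 10 11 12 13 14 15 16 17 18
     L  W  L  W  L  W  W  L  W  L  W  L  W  W  L  W  L  W  L
Position 18 is L, so the second player wins.

Second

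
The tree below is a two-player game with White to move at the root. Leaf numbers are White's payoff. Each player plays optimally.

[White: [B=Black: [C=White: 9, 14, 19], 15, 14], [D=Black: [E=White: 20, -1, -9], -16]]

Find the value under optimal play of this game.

14

C (White): max(9, 14, 19) = 19
B (Black): min(19, 15, 14) = 14
E (White): max(20, -1, -9) = 20
D (Black): min(20, -16) = -16
Root (White): max(14, -16) = 14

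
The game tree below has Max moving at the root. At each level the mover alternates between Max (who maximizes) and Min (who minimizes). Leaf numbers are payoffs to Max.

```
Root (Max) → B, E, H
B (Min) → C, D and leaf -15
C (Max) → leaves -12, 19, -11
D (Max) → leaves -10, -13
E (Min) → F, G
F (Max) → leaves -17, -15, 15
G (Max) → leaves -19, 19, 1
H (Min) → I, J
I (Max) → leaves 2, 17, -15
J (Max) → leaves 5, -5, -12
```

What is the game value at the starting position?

15

C (Max): max(-12, 19, -11) = 19
D (Max): max(-10, -13) = -10
B (Min): min(19, -10, -15) = -15
F (Max): max(-17, -15, 15) = 15
G (Max): max(-19, 19, 1) = 19
E (Min): min(15, 19) = 15
I (Max): max(2, 17, -15) = 17
J (Max): max(5, -5, -12) = 5
H (Min): min(17, 5) = 5
Root (Max): max(-15, 15, 5) = 15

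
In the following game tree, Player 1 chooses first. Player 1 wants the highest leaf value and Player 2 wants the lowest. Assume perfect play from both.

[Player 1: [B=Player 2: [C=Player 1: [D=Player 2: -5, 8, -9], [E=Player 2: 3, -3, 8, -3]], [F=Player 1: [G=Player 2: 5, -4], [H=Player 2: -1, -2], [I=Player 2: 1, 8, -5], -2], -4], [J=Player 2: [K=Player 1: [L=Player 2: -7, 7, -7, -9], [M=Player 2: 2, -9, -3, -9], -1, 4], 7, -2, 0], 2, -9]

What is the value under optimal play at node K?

4

L: min(-7, 7, -7, -9) = -9
M: min(2, -9, -3, -9) = -9
K: max(-9, -9, -1, 4) = 4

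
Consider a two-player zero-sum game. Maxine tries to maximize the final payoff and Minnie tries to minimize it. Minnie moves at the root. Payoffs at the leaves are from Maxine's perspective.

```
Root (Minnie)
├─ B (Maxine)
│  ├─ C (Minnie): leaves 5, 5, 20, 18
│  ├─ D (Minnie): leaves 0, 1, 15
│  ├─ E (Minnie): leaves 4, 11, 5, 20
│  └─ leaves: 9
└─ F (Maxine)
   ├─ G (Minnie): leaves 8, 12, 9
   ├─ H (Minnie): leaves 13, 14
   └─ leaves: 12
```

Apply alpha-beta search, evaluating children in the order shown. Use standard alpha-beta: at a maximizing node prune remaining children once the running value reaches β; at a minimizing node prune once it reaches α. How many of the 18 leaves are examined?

C [α=-∞,β=+∞]: v=5
D [α=5,β=+∞]: v=0 after child 1 ≤ α → α-cutoff, skip 2
E [α=5,β=+∞]: v=4 after child 1 ≤ α → α-cutoff, skip 3
B [α=-∞,β=+∞]: v=9
G [α=-∞,β=9]: v=8
H [α=8,β=9]: v=13
F [α=-∞,β=9]: v=13 after child 2 ≥ β → β-cutoff, skip 1
Root [α=-∞,β=+∞]: v=9
Leaves evaluated: 12 of 18.

12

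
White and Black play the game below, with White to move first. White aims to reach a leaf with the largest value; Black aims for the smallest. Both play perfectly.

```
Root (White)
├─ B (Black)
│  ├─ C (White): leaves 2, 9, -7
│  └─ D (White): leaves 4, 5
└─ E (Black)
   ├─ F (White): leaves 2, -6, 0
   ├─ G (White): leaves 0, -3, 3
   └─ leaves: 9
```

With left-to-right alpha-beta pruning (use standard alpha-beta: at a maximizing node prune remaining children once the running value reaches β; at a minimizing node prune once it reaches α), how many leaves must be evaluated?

C [α=-∞,β=+∞]: v=9
D [α=-∞,β=9]: v=5
B [α=-∞,β=+∞]: v=5
F [α=5,β=+∞]: v=2
E [α=5,β=+∞]: v=2 after child 1 ≤ α → α-cutoff, skip 2
Root [α=-∞,β=+∞]: v=5
Leaves evaluated: 8 of 12.

8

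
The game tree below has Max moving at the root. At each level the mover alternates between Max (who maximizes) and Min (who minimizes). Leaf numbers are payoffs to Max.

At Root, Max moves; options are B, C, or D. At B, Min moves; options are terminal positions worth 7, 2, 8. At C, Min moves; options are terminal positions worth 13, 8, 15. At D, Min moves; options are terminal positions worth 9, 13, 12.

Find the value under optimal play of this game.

9

B (Min): min(7, 2, 8) = 2
C (Min): min(13, 8, 15) = 8
D (Min): min(9, 13, 12) = 9
Root (Max): max(2, 8, 9) = 9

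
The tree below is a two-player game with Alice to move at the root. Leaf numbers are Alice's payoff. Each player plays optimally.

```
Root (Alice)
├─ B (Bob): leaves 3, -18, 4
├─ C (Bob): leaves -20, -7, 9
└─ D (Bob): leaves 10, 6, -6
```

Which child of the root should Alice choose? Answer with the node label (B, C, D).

B (Bob): min(3, -18, 4) = -18
C (Bob): min(-20, -7, 9) = -20
D (Bob): min(10, 6, -6) = -6
Root (Alice): max(-18, -20, -6) = -6
Alice picks the child with the highest value: D (value -6).

D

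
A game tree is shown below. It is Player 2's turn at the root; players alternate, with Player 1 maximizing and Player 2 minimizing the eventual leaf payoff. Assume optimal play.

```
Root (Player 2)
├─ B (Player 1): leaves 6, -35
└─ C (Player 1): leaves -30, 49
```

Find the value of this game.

B (Player 1): max(6, -35) = 6
C (Player 1): max(-30, 49) = 49
Root (Player 2): min(6, 49) = 6

6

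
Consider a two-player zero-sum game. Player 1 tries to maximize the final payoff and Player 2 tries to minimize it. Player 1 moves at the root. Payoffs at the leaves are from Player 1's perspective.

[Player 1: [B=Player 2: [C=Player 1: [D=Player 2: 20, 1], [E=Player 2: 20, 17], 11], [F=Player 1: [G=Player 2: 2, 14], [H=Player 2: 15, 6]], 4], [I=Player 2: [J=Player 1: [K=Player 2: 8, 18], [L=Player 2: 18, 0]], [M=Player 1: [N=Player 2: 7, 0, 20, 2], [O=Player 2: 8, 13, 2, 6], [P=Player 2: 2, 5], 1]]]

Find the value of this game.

D (Player 2): min(20, 1) = 1
E (Player 2): min(20, 17) = 17
C (Player 1): max(1, 17, 11) = 17
G (Player 2): min(2, 14) = 2
H (Player 2): min(15, 6) = 6
F (Player 1): max(2, 6) = 6
B (Player 2): min(17, 6, 4) = 4
K (Player 2): min(8, 18) = 8
L (Player 2): min(18, 0) = 0
J (Player 1): max(8, 0) = 8
N (Player 2): min(7, 0, 20, 2) = 0
O (Player 2): min(8, 13, 2, 6) = 2
P (Player 2): min(2, 5) = 2
M (Player 1): max(0, 2, 2, 1) = 2
I (Player 2): min(8, 2) = 2
Root (Player 1): max(4, 2) = 4

4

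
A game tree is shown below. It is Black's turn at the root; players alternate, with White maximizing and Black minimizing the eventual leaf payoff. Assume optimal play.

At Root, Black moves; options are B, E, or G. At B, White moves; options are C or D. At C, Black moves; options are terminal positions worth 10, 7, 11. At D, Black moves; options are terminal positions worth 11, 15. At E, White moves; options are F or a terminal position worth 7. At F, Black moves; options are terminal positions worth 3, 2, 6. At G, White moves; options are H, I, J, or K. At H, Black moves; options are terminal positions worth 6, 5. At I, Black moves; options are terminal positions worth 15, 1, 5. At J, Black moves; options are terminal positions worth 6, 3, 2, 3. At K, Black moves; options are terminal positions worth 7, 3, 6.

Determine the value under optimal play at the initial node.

5

C (Black): min(10, 7, 11) = 7
D (Black): min(11, 15) = 11
B (White): max(7, 11) = 11
F (Black): min(3, 2, 6) = 2
E (White): max(2, 7) = 7
H (Black): min(6, 5) = 5
I (Black): min(15, 1, 5) = 1
J (Black): min(6, 3, 2, 3) = 2
K (Black): min(7, 3, 6) = 3
G (White): max(5, 1, 2, 3) = 5
Root (Black): min(11, 7, 5) = 5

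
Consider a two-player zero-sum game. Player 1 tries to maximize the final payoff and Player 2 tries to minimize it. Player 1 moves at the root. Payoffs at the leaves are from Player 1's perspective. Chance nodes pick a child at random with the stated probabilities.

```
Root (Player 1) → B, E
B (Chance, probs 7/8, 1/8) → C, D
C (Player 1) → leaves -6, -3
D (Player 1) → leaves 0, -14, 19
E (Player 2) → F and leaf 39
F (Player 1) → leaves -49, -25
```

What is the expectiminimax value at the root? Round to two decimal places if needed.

-0.25

C (Player 1): max(-6, -3) = -3
D (Player 1): max(0, -14, 19) = 19
B (Chance): 7/8·-3 + 1/8·19 = -0.25
F (Player 1): max(-49, -25) = -25
E (Player 2): min(-25, 39) = -25
Root (Player 1): max(-0.25, -25) = -0.25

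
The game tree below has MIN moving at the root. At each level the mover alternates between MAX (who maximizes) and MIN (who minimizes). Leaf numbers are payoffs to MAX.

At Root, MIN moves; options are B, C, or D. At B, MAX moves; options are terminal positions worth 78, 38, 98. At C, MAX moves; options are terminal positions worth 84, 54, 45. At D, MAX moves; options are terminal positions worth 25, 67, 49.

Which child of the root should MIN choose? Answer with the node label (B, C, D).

B (MAX): max(78, 38, 98) = 98
C (MAX): max(84, 54, 45) = 84
D (MAX): max(25, 67, 49) = 67
Root (MIN): min(98, 84, 67) = 67
MIN picks the child with the lowest value: D (value 67).

D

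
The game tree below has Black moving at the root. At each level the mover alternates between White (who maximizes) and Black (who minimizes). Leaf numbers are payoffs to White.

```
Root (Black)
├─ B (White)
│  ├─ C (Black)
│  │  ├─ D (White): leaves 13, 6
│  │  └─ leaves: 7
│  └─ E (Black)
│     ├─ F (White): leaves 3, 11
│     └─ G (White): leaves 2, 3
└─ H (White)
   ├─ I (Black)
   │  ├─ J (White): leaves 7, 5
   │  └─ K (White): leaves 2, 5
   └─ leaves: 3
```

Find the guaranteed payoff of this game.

5

D (White): max(13, 6) = 13
C (Black): min(13, 7) = 7
F (White): max(3, 11) = 11
G (White): max(2, 3) = 3
E (Black): min(11, 3) = 3
B (White): max(7, 3) = 7
J (White): max(7, 5) = 7
K (White): max(2, 5) = 5
I (Black): min(7, 5) = 5
H (White): max(5, 3) = 5
Root (Black): min(7, 5) = 5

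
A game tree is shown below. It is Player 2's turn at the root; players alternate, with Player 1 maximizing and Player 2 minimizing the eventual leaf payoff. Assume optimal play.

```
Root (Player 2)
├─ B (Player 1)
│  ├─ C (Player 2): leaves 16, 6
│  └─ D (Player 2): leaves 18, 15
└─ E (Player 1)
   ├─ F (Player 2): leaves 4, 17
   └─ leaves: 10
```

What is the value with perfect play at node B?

C: min(16, 6) = 6
D: min(18, 15) = 15
B: max(6, 15) = 15

15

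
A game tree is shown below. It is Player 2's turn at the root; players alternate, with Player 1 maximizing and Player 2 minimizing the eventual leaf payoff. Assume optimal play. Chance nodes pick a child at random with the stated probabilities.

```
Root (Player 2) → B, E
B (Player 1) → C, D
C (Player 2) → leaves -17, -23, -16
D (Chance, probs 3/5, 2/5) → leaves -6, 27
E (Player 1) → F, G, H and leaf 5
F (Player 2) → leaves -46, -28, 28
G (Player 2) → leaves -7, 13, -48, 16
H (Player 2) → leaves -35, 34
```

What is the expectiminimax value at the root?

C (Player 2): min(-17, -23, -16) = -23
D (Chance): 3/5·-6 + 2/5·27 = 7.2
B (Player 1): max(-23, 7.2) = 7.2
F (Player 2): min(-46, -28, 28) = -46
G (Player 2): min(-7, 13, -48, 16) = -48
H (Player 2): min(-35, 34) = -35
E (Player 1): max(-46, -48, -35, 5) = 5
Root (Player 2): min(7.2, 5) = 5

5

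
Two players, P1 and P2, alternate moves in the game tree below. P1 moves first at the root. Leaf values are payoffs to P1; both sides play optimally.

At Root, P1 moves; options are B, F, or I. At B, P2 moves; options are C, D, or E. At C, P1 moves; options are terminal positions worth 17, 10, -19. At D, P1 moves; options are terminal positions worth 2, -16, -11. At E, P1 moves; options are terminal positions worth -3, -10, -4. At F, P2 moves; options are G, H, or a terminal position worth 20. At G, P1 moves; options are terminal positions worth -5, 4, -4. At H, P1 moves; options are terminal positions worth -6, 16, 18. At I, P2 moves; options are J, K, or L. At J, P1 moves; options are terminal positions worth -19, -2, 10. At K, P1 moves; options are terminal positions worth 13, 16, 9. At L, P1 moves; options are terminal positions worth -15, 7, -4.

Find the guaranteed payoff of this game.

C (P1): max(17, 10, -19) = 17
D (P1): max(2, -16, -11) = 2
E (P1): max(-3, -10, -4) = -3
B (P2): min(17, 2, -3) = -3
G (P1): max(-5, 4, -4) = 4
H (P1): max(-6, 16, 18) = 18
F (P2): min(4, 18, 20) = 4
J (P1): max(-19, -2, 10) = 10
K (P1): max(13, 16, 9) = 16
L (P1): max(-15, 7, -4) = 7
I (P2): min(10, 16, 7) = 7
Root (P1): max(-3, 4, 7) = 7

7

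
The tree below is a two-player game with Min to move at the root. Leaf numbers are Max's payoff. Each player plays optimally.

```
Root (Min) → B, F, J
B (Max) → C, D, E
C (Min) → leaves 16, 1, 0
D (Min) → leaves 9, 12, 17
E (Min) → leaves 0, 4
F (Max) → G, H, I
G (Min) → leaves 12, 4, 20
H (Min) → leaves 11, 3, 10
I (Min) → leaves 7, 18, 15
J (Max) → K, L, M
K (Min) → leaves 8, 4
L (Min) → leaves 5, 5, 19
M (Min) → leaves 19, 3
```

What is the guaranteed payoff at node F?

7

G: min(12, 4, 20) = 4
H: min(11, 3, 10) = 3
I: min(7, 18, 15) = 7
F: max(4, 3, 7) = 7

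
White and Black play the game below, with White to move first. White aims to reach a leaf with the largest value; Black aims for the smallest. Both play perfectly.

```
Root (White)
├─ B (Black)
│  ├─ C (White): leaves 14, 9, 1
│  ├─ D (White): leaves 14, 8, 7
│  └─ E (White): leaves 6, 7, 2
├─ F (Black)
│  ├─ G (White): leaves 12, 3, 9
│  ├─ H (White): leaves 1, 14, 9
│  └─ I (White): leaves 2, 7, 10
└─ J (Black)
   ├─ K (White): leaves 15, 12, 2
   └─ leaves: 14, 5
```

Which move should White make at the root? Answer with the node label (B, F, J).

F

C (White): max(14, 9, 1) = 14
D (White): max(14, 8, 7) = 14
E (White): max(6, 7, 2) = 7
B (Black): min(14, 14, 7) = 7
G (White): max(12, 3, 9) = 12
H (White): max(1, 14, 9) = 14
I (White): max(2, 7, 10) = 10
F (Black): min(12, 14, 10) = 10
K (White): max(15, 12, 2) = 15
J (Black): min(15, 14, 5) = 5
Root (White): max(7, 10, 5) = 10
White picks the child with the highest value: F (value 10).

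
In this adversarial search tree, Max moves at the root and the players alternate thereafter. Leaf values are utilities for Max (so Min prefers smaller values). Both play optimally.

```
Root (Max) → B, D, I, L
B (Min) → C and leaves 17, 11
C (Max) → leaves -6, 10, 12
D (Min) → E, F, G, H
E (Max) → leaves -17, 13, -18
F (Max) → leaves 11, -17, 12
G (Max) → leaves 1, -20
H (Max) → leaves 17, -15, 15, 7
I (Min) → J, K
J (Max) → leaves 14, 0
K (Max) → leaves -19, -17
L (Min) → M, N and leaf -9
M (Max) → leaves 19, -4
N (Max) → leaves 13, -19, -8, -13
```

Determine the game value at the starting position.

C (Max): max(-6, 10, 12) = 12
B (Min): min(12, 17, 11) = 11
E (Max): max(-17, 13, -18) = 13
F (Max): max(11, -17, 12) = 12
G (Max): max(1, -20) = 1
H (Max): max(17, -15, 15, 7) = 17
D (Min): min(13, 12, 1, 17) = 1
J (Max): max(14, 0) = 14
K (Max): max(-19, -17) = -17
I (Min): min(14, -17) = -17
M (Max): max(19, -4) = 19
N (Max): max(13, -19, -8, -13) = 13
L (Min): min(19, 13, -9) = -9
Root (Max): max(11, 1, -17, -9) = 11

11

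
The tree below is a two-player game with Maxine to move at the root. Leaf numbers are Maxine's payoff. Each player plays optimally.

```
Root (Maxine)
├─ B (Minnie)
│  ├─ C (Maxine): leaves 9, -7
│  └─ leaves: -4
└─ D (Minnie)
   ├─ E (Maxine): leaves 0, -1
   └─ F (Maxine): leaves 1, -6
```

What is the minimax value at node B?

C: max(9, -7) = 9
B: min(9, -4) = -4

-4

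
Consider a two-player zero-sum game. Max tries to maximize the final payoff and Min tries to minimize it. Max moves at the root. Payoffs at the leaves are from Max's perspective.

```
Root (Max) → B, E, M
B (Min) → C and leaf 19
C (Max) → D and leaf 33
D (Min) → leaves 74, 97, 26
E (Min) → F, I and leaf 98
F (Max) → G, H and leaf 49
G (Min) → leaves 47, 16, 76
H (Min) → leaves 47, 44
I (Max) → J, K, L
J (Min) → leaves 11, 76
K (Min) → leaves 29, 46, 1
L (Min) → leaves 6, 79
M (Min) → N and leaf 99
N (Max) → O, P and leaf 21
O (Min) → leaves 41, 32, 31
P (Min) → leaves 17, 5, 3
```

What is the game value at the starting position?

31

D (Min): min(74, 97, 26) = 26
C (Max): max(26, 33) = 33
B (Min): min(33, 19) = 19
G (Min): min(47, 16, 76) = 16
H (Min): min(47, 44) = 44
F (Max): max(16, 44, 49) = 49
J (Min): min(11, 76) = 11
K (Min): min(29, 46, 1) = 1
L (Min): min(6, 79) = 6
I (Max): max(11, 1, 6) = 11
E (Min): min(49, 11, 98) = 11
O (Min): min(41, 32, 31) = 31
P (Min): min(17, 5, 3) = 3
N (Max): max(31, 3, 21) = 31
M (Min): min(31, 99) = 31
Root (Max): max(19, 11, 31) = 31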